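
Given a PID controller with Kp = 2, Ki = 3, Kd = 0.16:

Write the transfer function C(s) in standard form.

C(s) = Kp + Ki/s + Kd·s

Substituting values: C(s) = 2 + 3/s + 0.16s = (0.16s² + 2s + 3)/s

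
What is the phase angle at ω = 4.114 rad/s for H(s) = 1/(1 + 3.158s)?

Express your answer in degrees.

Phase = -arctan(ωτ) = -arctan(4.114 × 3.158) = -85.6°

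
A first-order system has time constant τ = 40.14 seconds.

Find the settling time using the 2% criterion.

For first-order system, 2% settling time ≈ 4τ = 4 × 40.14 = 160.56 s.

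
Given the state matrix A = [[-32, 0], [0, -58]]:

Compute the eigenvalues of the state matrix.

For diagonal matrix, eigenvalues are diagonal entries: λ₁ = -32, λ₂ = -58.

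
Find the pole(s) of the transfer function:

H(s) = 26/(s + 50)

Pole is where denominator = 0: s + 50 = 0, so s = -50.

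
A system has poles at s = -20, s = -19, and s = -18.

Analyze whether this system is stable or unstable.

All poles are in the left half-plane. System is stable.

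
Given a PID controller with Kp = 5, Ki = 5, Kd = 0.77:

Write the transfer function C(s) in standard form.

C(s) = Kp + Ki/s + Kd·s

Substituting values: C(s) = 5 + 5/s + 0.77s = (0.77s² + 5s + 5)/s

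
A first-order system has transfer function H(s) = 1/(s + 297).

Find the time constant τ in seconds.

For H(s) = 1/(s + 1/τ), the pole is at -1/τ = -297, so τ = 1/297 = 0.0034 s.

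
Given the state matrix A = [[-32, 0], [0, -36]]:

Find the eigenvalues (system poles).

For diagonal matrix, eigenvalues are diagonal entries: λ₁ = -32, λ₂ = -36.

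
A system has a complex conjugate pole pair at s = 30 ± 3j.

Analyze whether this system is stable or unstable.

Real part of poles is 30 (> 0, right half-plane). Unstable.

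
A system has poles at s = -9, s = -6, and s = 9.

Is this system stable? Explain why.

Pole(s) at s = 9 are not in the left half-plane. System is unstable.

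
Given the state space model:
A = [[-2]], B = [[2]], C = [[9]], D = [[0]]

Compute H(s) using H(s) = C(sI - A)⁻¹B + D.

(sI - A)⁻¹ = 1/(s + 2). H(s) = 9 × 2/(s + 2) + 0 = 18/(s + 2).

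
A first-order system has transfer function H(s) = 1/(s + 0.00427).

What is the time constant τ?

For H(s) = 1/(s + 1/τ), the pole is at -1/τ = -0.00427, so τ = 1/0.00427 = 234.2 s.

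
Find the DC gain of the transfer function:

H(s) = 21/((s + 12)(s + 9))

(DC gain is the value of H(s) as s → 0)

DC gain = H(0) = 21/(12 × 9) = 21/108 = 0.1944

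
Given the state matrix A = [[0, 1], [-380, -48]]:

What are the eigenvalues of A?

det(A - λI) = λ² - (-48)λ + 380 = (λ - (-10))(λ - (-38)). Eigenvalues: -10, -38.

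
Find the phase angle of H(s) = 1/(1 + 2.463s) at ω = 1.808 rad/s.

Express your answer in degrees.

Phase = -arctan(ωτ) = -arctan(1.808 × 2.463) = -77.3°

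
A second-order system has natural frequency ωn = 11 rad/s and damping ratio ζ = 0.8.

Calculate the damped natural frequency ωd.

ωd = ωn√(1 - ζ²) = 11√(1 - 0.8²) = 6.6 rad/s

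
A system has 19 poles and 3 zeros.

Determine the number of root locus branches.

Root locus has n branches where n = number of poles = 19.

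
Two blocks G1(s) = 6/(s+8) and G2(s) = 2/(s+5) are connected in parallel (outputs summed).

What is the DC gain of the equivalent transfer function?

Parallel: G_eq = G1 + G2. DC gain = G1(0) + G2(0) = 6/8 + 2/5 = 0.75 + 0.4 = 1.15.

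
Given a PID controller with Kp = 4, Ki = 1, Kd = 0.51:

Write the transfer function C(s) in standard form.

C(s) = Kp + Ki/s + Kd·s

Substituting values: C(s) = 4 + 1/s + 0.51s = (0.51s² + 4s + 1)/s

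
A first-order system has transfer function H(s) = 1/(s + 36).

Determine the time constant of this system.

For H(s) = 1/(s + 1/τ), the pole is at -1/τ = -36, so τ = 1/36 = 0.0278 s.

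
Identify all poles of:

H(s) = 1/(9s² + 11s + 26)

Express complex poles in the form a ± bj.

Discriminant = 11² - 4×9×26 = 121 - 936 = -815 < 0, so the poles are a complex conjugate pair s = (-11 ± j√815)/(2×9). Real part = -11/(2×9) = -11/18 ≈ -0.6111; imaginary part = ±√815/(2×9) ≈ 1.5860. Poles: s = -0.6111 ± 1.5860j.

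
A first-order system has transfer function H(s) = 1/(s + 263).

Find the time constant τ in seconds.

For H(s) = 1/(s + 1/τ), the pole is at -1/τ = -263, so τ = 1/263 = 0.0038 s.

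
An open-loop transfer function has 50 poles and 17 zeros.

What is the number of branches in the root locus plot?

Root locus has n branches where n = number of poles = 50.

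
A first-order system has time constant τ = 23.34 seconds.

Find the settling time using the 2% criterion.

For first-order system, 2% settling time ≈ 4τ = 4 × 23.34 = 93.36 s.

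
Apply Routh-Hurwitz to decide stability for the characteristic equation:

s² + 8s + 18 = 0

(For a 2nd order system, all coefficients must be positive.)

Coefficients: 1, 8, 18. All positive, so system is stable.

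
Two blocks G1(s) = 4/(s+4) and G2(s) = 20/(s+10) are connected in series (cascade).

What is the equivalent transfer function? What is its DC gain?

Series: multiply transfer functions. G_eq = 4/(s+4) × 20/(s+10) = 80/((s+4)(s+10)). DC gain = 80/(4×10) = 2.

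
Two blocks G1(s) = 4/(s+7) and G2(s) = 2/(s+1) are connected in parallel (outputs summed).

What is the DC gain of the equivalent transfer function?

Parallel: G_eq = G1 + G2. DC gain = G1(0) + G2(0) = 4/7 + 2/1 = 0.5714 + 2 = 2.5714.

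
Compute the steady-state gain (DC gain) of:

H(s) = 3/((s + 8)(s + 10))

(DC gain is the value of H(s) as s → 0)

DC gain = H(0) = 3/(8 × 10) = 3/80 = 0.0375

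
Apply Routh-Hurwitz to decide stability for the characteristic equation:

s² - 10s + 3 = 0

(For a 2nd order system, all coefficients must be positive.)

Coefficients: 1, -10, 3. b=-10 not positive, so system is unstable.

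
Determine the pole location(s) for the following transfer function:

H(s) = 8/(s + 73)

Pole is where denominator = 0: s + 73 = 0, so s = -73.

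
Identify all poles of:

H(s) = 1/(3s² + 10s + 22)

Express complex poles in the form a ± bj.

Discriminant = 10² - 4×3×22 = 100 - 264 = -164 < 0, so the poles are a complex conjugate pair s = (-10 ± j√164)/(2×3). Real part = -10/(2×3) = -10/6 ≈ -1.6667; imaginary part = ±√164/(2×3) ≈ 2.1344. Poles: s = -1.6667 ± 2.1344j.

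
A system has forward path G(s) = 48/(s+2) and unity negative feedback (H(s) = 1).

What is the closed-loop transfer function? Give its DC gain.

T(s) = G/(1+GH) = [48/(s+2)] / [1 + 48/(s+2)] = 48/(s+2+48) = 48/(s+50). DC gain = 48/50 = 0.96.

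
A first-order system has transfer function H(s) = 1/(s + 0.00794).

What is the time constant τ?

For H(s) = 1/(s + 1/τ), the pole is at -1/τ = -0.00794, so τ = 1/0.00794 = 125.9 s.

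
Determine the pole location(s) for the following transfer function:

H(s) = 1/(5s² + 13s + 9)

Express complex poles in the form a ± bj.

Discriminant = 13² - 4×5×9 = 169 - 180 = -11 < 0, so the poles are a complex conjugate pair s = (-13 ± j√11)/(2×5). Real part = -13/(2×5) = -13/10 = -1.3; imaginary part = ±√11/(2×5) ≈ 0.3317. Poles: s = -1.3 ± 0.3317j.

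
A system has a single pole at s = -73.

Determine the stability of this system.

Pole at s = -73 is in the left half-plane. Stable.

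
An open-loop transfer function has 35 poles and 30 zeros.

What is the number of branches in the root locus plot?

Root locus has n branches where n = number of poles = 35.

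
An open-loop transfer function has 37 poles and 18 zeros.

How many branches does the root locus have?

Root locus has n branches where n = number of poles = 37.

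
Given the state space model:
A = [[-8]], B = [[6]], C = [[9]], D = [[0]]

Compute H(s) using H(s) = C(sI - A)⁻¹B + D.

(sI - A)⁻¹ = 1/(s + 8). H(s) = 9 × 6/(s + 8) + 0 = 54/(s + 8).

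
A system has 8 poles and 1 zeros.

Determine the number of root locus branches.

Root locus has n branches where n = number of poles = 8.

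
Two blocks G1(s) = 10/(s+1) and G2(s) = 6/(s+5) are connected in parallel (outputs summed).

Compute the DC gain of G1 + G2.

Parallel: G_eq = G1 + G2. DC gain = G1(0) + G2(0) = 10/1 + 6/5 = 10 + 1.2 = 11.2.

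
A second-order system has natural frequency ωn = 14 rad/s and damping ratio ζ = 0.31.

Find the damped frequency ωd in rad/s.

ωd = ωn√(1 - ζ²) = 14√(1 - 0.31²) = 13.31 rad/s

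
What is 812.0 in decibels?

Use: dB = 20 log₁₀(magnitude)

dB = 20 log₁₀(812.0) = 58.2 dB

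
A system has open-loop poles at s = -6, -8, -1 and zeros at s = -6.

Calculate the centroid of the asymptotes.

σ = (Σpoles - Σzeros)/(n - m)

σ = (Σpoles - Σzeros)/(n - m) = (-15 - (-6))/(3 - 1) = -9/2 = -4.5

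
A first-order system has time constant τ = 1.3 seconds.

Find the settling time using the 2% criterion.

For first-order system, 2% settling time ≈ 4τ = 4 × 1.3 = 5.2 s.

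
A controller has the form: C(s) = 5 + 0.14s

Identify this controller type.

This is a Proportional-Derivative (PD) controller.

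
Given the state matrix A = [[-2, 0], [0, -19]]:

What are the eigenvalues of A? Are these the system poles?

For diagonal matrix, eigenvalues are diagonal entries: λ₁ = -2, λ₂ = -19. Eigenvalues of A = system poles.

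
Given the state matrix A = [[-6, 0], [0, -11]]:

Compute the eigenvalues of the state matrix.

For diagonal matrix, eigenvalues are diagonal entries: λ₁ = -6, λ₂ = -11.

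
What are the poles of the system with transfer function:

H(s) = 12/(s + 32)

Pole is where denominator = 0: s + 32 = 0, so s = -32.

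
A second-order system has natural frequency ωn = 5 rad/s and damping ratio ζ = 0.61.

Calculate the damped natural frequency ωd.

ωd = ωn√(1 - ζ²) = 5√(1 - 0.61²) = 3.96 rad/s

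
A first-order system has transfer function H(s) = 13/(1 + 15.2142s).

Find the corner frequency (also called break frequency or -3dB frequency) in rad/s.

Corner frequency = 1/τ = 1/15.2142 = 0.066 rad/s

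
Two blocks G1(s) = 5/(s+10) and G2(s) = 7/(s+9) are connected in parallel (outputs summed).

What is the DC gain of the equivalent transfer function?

Parallel: G_eq = G1 + G2. DC gain = G1(0) + G2(0) = 5/10 + 7/9 = 0.5 + 0.7778 = 1.2778.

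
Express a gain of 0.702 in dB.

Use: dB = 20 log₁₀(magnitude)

dB = 20 log₁₀(0.702) = -3.1 dB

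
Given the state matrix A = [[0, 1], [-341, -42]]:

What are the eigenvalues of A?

det(A - λI) = λ² - (-42)λ + 341 = (λ - (-11))(λ - (-31)). Eigenvalues: -11, -31.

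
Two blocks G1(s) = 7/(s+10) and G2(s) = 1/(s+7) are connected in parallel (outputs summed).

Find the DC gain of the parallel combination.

Parallel: G_eq = G1 + G2. DC gain = G1(0) + G2(0) = 7/10 + 1/7 = 0.7 + 0.1429 = 0.8429.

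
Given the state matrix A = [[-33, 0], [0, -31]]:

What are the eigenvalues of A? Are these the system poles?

For diagonal matrix, eigenvalues are diagonal entries: λ₁ = -33, λ₂ = -31. Eigenvalues of A = system poles.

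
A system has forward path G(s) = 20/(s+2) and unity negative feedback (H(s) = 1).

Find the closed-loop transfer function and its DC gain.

T(s) = G/(1+GH) = [20/(s+2)] / [1 + 20/(s+2)] = 20/(s+2+20) = 20/(s+22). DC gain = 20/22 = 0.9091.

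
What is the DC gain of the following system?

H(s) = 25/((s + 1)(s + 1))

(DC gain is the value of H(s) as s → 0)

DC gain = H(0) = 25/(1 × 1) = 25/1 = 25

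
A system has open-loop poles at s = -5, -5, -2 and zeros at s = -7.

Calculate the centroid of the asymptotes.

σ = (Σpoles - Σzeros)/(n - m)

σ = (Σpoles - Σzeros)/(n - m) = (-12 - (-7))/(3 - 1) = -5/2 = -2.5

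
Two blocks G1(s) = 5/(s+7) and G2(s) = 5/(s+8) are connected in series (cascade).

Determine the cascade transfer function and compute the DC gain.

Series: multiply transfer functions. G_eq = 5/(s+7) × 5/(s+8) = 25/((s+7)(s+8)). DC gain = 25/(7×8) = 0.4464.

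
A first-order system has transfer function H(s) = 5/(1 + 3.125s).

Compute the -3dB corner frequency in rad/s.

Corner frequency = 1/τ = 1/3.125 = 0.32 rad/s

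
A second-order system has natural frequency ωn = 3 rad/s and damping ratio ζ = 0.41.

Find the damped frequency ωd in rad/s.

ωd = ωn√(1 - ζ²) = 3√(1 - 0.41²) = 2.74 rad/s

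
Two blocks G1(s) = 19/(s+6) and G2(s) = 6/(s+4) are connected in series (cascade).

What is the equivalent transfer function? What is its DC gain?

Series: multiply transfer functions. G_eq = 19/(s+6) × 6/(s+4) = 114/((s+6)(s+4)). DC gain = 114/(6×4) = 4.75.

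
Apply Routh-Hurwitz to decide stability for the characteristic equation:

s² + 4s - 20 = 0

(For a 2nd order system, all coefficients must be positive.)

Coefficients: 1, 4, -20. c=-20 not positive, so system is unstable.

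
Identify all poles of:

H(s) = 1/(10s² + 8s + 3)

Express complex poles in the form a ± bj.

Discriminant = 8² - 4×10×3 = 64 - 120 = -56 < 0, so the poles are a complex conjugate pair s = (-8 ± j√56)/(2×10). Real part = -8/(2×10) = -8/20 = -0.4; imaginary part = ±√56/(2×10) ≈ 0.3742. Poles: s = -0.4 ± 0.3742j.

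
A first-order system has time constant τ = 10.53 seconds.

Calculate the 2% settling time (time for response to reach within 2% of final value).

For first-order system, 2% settling time ≈ 4τ = 4 × 10.53 = 42.12 s.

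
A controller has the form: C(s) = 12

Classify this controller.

This is a Proportional (P) controller.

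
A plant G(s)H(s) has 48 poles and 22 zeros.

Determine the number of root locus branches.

Root locus has n branches where n = number of poles = 48.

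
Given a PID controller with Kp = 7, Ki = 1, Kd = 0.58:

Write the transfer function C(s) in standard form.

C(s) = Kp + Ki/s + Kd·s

Substituting values: C(s) = 7 + 1/s + 0.58s = (0.58s² + 7s + 1)/s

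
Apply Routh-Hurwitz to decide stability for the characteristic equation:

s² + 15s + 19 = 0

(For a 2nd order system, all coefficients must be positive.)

Coefficients: 1, 15, 19. All positive, so system is stable.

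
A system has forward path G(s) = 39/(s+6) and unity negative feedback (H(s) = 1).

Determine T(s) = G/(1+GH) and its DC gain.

T(s) = G/(1+GH) = [39/(s+6)] / [1 + 39/(s+6)] = 39/(s+6+39) = 39/(s+45). DC gain = 39/45 = 0.8667.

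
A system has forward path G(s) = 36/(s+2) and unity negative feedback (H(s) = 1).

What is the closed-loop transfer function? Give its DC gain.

T(s) = G/(1+GH) = [36/(s+2)] / [1 + 36/(s+2)] = 36/(s+2+36) = 36/(s+38). DC gain = 36/38 = 0.9474.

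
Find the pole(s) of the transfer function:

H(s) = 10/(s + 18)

Pole is where denominator = 0: s + 18 = 0, so s = -18.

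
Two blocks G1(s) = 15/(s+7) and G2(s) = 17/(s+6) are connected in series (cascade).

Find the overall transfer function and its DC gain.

Series: multiply transfer functions. G_eq = 15/(s+7) × 17/(s+6) = 255/((s+7)(s+6)). DC gain = 255/(7×6) = 6.0714.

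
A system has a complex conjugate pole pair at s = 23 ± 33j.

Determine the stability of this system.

Real part of poles is 23 (> 0, right half-plane). Unstable.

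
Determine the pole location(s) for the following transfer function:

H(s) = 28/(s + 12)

Pole is where denominator = 0: s + 12 = 0, so s = -12.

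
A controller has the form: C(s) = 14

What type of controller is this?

This is a Proportional (P) controller.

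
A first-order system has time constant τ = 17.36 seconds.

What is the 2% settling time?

For first-order system, 2% settling time ≈ 4τ = 4 × 17.36 = 69.44 s.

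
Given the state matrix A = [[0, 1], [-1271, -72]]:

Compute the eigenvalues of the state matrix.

det(A - λI) = λ² - (-72)λ + 1271 = (λ - (-31))(λ - (-41)). Eigenvalues: -31, -41.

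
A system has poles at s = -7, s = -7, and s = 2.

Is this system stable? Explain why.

Pole(s) at s = 2 are not in the left half-plane. System is unstable.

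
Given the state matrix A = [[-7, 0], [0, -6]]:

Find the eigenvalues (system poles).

For diagonal matrix, eigenvalues are diagonal entries: λ₁ = -7, λ₂ = -6.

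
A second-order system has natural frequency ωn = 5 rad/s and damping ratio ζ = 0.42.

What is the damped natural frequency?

ωd = ωn√(1 - ζ²) = 5√(1 - 0.42²) = 4.54 rad/s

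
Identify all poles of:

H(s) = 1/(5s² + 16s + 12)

Discriminant = 16² - 4×5×12 = 256 - 240 = 16 > 0, so two distinct real poles. Using quadratic formula: s = (-16 ± √16)/(2×5) = (-16 ± √16)/10, with √16 = 4. s₁ = -12/10 = -1.2, s₂ = -20/10 = -2. Poles: s₁ = -1.2, s₂ = -2.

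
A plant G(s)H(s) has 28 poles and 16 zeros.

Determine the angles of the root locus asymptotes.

n - m = 28 - 16 = 12. Angles: θk = (2k + 1)·180°/12 = 15°, 45°, 75°, 105°, 135°, 165°, 195°, 225°, 255°, 285°, 315°, 345°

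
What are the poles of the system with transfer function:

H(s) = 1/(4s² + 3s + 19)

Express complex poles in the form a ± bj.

Discriminant = 3² - 4×4×19 = 9 - 304 = -295 < 0, so the poles are a complex conjugate pair s = (-3 ± j√295)/(2×4). Real part = -3/(2×4) = -3/8 = -0.375; imaginary part = ±√295/(2×4) ≈ 2.1469. Poles: s = -0.375 ± 2.1469j.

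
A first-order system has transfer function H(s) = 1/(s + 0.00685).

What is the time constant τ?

For H(s) = 1/(s + 1/τ), the pole is at -1/τ = -0.00685, so τ = 1/0.00685 = 146 s.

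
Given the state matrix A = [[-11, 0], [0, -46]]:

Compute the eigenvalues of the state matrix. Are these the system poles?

For diagonal matrix, eigenvalues are diagonal entries: λ₁ = -11, λ₂ = -46. Eigenvalues of A = system poles.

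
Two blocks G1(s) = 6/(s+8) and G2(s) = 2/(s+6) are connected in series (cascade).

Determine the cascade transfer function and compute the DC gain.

Series: multiply transfer functions. G_eq = 6/(s+8) × 2/(s+6) = 12/((s+8)(s+6)). DC gain = 12/(8×6) = 0.25.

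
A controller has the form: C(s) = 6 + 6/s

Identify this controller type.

This is a Proportional-Integral (PI) controller.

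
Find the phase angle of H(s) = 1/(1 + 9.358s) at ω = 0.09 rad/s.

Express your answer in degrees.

Phase = -arctan(ωτ) = -arctan(0.09 × 9.358) = -40.1°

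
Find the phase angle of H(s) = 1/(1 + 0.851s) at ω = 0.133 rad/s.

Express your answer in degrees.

Phase = -arctan(ωτ) = -arctan(0.133 × 0.851) = -6.5°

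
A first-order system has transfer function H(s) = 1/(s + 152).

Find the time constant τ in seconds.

For H(s) = 1/(s + 1/τ), the pole is at -1/τ = -152, so τ = 1/152 = 0.0066 s.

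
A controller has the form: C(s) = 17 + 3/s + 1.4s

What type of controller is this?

This is a Proportional-Integral-Derivative (PID) controller.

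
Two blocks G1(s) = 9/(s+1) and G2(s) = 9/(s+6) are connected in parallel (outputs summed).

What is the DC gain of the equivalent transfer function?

Parallel: G_eq = G1 + G2. DC gain = G1(0) + G2(0) = 9/1 + 9/6 = 9 + 1.5 = 10.5.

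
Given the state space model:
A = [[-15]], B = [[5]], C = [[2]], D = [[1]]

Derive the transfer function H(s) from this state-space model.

(sI - A)⁻¹ = 1/(s + 15). H(s) = 2×5/(s + 15) + 1 = (s + 25)/(s + 15).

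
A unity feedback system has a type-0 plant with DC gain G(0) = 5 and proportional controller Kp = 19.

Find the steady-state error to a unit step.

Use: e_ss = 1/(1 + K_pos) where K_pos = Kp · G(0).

K_pos = Kp · G(0) = 19 × 5 = 95. e_ss = 1/(1 + 95) = 0.0104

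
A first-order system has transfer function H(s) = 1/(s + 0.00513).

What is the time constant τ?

For H(s) = 1/(s + 1/τ), the pole is at -1/τ = -0.00513, so τ = 1/0.00513 = 194.9 s.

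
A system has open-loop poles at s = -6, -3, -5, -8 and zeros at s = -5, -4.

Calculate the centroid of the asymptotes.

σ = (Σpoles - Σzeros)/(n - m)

σ = (Σpoles - Σzeros)/(n - m) = (-22 - (-9))/(4 - 2) = -13/2 = -6.5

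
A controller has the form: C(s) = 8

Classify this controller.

This is a Proportional (P) controller.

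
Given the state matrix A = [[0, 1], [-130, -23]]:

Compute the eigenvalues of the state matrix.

det(A - λI) = λ² - (-23)λ + 130 = (λ - (-13))(λ - (-10)). Eigenvalues: -13, -10.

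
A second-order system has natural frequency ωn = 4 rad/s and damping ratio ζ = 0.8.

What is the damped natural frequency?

ωd = ωn√(1 - ζ²) = 4√(1 - 0.8²) = 2.4 rad/s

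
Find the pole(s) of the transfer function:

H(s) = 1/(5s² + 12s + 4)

Discriminant = 12² - 4×5×4 = 144 - 80 = 64 > 0, so two distinct real poles. Using quadratic formula: s = (-12 ± √64)/(2×5) = (-12 ± √64)/10, with √64 = 8. s₁ = -4/10 = -0.4, s₂ = -20/10 = -2. Poles: s₁ = -0.4, s₂ = -2.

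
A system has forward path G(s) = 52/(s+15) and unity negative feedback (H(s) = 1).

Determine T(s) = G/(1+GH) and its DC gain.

T(s) = G/(1+GH) = [52/(s+15)] / [1 + 52/(s+15)] = 52/(s+15+52) = 52/(s+67). DC gain = 52/67 = 0.7761.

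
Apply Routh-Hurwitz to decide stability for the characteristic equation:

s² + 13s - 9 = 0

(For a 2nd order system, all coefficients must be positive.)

Coefficients: 1, 13, -9. c=-9 not positive, so system is unstable.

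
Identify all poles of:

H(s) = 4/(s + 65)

Pole is where denominator = 0: s + 65 = 0, so s = -65.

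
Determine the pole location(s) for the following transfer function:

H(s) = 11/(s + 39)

Pole is where denominator = 0: s + 39 = 0, so s = -39.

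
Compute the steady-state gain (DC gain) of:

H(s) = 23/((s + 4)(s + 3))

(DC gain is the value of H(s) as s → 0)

DC gain = H(0) = 23/(4 × 3) = 23/12 = 1.9167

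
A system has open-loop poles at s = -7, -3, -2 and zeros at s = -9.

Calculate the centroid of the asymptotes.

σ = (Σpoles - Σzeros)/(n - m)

σ = (Σpoles - Σzeros)/(n - m) = (-12 - (-9))/(3 - 1) = -3/2 = -1.5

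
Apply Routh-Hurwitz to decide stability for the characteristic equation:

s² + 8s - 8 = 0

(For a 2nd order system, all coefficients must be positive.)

Coefficients: 1, 8, -8. c=-8 not positive, so system is unstable.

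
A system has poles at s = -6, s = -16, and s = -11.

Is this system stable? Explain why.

All poles are in the left half-plane. System is stable.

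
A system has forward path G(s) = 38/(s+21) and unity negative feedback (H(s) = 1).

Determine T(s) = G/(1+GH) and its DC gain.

T(s) = G/(1+GH) = [38/(s+21)] / [1 + 38/(s+21)] = 38/(s+21+38) = 38/(s+59). DC gain = 38/59 = 0.6441.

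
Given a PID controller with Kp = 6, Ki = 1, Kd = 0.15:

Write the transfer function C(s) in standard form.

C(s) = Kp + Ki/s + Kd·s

Substituting values: C(s) = 6 + 1/s + 0.15s = (0.15s² + 6s + 1)/s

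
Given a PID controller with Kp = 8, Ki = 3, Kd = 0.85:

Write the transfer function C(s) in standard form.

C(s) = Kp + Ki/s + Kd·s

Substituting values: C(s) = 8 + 3/s + 0.85s = (0.85s² + 8s + 3)/s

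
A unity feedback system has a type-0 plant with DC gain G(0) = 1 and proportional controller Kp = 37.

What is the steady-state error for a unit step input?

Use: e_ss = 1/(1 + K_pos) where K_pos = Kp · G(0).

K_pos = Kp · G(0) = 37 × 1 = 37. e_ss = 1/(1 + 37) = 0.0263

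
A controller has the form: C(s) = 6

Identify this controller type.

This is a Proportional (P) controller.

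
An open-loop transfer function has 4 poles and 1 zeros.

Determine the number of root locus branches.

Root locus has n branches where n = number of poles = 4.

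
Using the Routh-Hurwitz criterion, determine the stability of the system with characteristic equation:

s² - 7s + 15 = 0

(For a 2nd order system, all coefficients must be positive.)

Coefficients: 1, -7, 15. b=-7 not positive, so system is unstable.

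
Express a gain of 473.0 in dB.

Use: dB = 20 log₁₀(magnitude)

dB = 20 log₁₀(473.0) = 53.5 dB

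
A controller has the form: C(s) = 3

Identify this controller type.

This is a Proportional (P) controller.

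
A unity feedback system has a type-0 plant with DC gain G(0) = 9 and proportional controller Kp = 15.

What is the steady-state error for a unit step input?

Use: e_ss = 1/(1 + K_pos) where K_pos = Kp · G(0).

K_pos = Kp · G(0) = 15 × 9 = 135. e_ss = 1/(1 + 135) = 0.0074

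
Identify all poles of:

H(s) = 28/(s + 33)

Pole is where denominator = 0: s + 33 = 0, so s = -33.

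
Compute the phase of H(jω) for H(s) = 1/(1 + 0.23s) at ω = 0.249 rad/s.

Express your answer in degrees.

Phase = -arctan(ωτ) = -arctan(0.249 × 0.23) = -3.3°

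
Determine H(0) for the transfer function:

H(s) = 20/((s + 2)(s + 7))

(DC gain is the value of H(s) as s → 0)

DC gain = H(0) = 20/(2 × 7) = 20/14 = 1.4286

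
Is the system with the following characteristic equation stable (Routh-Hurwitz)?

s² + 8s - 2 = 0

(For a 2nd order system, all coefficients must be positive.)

Coefficients: 1, 8, -2. c=-2 not positive, so system is unstable.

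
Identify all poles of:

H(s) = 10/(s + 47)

Pole is where denominator = 0: s + 47 = 0, so s = -47.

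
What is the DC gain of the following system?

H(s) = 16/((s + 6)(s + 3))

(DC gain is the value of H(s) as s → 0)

DC gain = H(0) = 16/(6 × 3) = 16/18 = 0.8889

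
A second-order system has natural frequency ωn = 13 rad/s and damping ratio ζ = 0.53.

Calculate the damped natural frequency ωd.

ωd = ωn√(1 - ζ²) = 13√(1 - 0.53²) = 11.02 rad/s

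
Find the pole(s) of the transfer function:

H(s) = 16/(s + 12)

Pole is where denominator = 0: s + 12 = 0, so s = -12.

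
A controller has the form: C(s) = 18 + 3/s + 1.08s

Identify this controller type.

This is a Proportional-Integral-Derivative (PID) controller.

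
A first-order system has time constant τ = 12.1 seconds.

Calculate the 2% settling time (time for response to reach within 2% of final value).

For first-order system, 2% settling time ≈ 4τ = 4 × 12.1 = 48.4 s.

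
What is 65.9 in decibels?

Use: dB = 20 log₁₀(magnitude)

dB = 20 log₁₀(65.9) = 36.4 dB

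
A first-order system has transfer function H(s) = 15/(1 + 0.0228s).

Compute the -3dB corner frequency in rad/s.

Corner frequency = 1/τ = 1/0.0228 = 43.86 rad/s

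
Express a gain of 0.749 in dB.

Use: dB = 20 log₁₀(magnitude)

dB = 20 log₁₀(0.749) = -2.5 dB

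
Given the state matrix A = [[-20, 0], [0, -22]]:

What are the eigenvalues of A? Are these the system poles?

For diagonal matrix, eigenvalues are diagonal entries: λ₁ = -20, λ₂ = -22. Eigenvalues of A = system poles.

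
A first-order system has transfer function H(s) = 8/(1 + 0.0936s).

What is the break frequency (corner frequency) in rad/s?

Corner frequency = 1/τ = 1/0.0936 = 10.684 rad/s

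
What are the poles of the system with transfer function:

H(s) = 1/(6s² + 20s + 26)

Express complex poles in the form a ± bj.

Discriminant = 20² - 4×6×26 = 400 - 624 = -224 < 0, so the poles are a complex conjugate pair s = (-20 ± j√224)/(2×6). Real part = -20/(2×6) = -20/12 ≈ -1.6667; imaginary part = ±√224/(2×6) ≈ 1.2472. Poles: s = -1.6667 ± 1.2472j.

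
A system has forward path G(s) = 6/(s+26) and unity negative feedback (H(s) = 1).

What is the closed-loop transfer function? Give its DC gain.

T(s) = G/(1+GH) = [6/(s+26)] / [1 + 6/(s+26)] = 6/(s+26+6) = 6/(s+32). DC gain = 6/32 = 0.1875.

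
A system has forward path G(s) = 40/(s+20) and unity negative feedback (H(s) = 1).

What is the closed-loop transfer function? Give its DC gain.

T(s) = G/(1+GH) = [40/(s+20)] / [1 + 40/(s+20)] = 40/(s+20+40) = 40/(s+60). DC gain = 40/60 = 0.6667.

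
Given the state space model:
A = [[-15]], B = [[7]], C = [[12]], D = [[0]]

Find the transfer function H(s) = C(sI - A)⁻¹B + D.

(sI - A)⁻¹ = 1/(s + 15). H(s) = 12 × 7/(s + 15) + 0 = 84/(s + 15).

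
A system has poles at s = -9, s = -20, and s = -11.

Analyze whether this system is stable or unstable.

All poles are in the left half-plane. System is stable.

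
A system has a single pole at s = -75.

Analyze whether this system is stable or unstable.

Pole at s = -75 is in the left half-plane. Stable.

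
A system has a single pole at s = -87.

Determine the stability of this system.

Pole at s = -87 is in the left half-plane. Stable.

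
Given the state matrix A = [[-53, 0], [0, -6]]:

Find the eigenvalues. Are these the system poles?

For diagonal matrix, eigenvalues are diagonal entries: λ₁ = -53, λ₂ = -6. Eigenvalues of A = system poles.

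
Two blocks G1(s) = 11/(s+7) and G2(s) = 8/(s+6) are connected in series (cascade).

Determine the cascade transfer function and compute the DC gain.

Series: multiply transfer functions. G_eq = 11/(s+7) × 8/(s+6) = 88/((s+7)(s+6)). DC gain = 88/(7×6) = 2.0952.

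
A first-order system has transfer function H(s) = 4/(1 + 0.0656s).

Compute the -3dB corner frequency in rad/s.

Corner frequency = 1/τ = 1/0.0656 = 15.244 rad/s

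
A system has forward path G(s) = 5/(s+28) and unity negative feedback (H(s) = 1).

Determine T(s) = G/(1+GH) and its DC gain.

T(s) = G/(1+GH) = [5/(s+28)] / [1 + 5/(s+28)] = 5/(s+28+5) = 5/(s+33). DC gain = 5/33 = 0.1515.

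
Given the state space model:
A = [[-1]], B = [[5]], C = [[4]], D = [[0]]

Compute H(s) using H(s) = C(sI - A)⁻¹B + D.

(sI - A)⁻¹ = 1/(s + 1). H(s) = 4 × 5/(s + 1) + 0 = 20/(s + 1).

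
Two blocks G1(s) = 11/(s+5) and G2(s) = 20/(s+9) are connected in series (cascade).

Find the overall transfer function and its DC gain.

Series: multiply transfer functions. G_eq = 11/(s+5) × 20/(s+9) = 220/((s+5)(s+9)). DC gain = 220/(5×9) = 4.8889.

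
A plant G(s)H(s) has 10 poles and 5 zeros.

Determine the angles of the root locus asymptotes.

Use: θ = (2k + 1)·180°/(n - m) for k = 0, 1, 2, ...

n - m = 10 - 5 = 5. Angles: θk = (2k + 1)·180°/5 = 36°, 108°, 180°, 252°, 324°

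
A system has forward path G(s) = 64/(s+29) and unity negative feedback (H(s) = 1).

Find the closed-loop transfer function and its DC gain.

T(s) = G/(1+GH) = [64/(s+29)] / [1 + 64/(s+29)] = 64/(s+29+64) = 64/(s+93). DC gain = 64/93 = 0.6882.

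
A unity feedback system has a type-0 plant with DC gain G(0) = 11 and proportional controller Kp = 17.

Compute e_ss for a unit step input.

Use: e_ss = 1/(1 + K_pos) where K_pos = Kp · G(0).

K_pos = Kp · G(0) = 17 × 11 = 187. e_ss = 1/(1 + 187) = 0.0053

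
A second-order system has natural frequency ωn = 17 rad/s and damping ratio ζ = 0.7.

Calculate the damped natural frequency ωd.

ωd = ωn√(1 - ζ²) = 17√(1 - 0.7²) = 12.14 rad/s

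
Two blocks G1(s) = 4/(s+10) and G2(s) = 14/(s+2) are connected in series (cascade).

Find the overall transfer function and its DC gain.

Series: multiply transfer functions. G_eq = 4/(s+10) × 14/(s+2) = 56/((s+10)(s+2)). DC gain = 56/(10×2) = 2.8.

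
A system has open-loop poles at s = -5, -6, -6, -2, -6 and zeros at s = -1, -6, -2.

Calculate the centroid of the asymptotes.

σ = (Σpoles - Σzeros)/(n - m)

σ = (Σpoles - Σzeros)/(n - m) = (-25 - (-9))/(5 - 3) = -16/2 = -8.0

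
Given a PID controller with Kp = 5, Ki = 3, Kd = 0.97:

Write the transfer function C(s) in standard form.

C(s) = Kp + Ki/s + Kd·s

Substituting values: C(s) = 5 + 3/s + 0.97s = (0.97s² + 5s + 3)/s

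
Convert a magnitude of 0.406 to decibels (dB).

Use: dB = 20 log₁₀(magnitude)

dB = 20 log₁₀(0.406) = -7.8 dB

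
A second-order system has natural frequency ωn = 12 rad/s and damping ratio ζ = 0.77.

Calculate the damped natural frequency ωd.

ωd = ωn√(1 - ζ²) = 12√(1 - 0.77²) = 7.66 rad/s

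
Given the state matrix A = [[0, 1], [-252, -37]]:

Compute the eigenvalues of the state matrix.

det(A - λI) = λ² - (-37)λ + 252 = (λ - (-9))(λ - (-28)). Eigenvalues: -9, -28.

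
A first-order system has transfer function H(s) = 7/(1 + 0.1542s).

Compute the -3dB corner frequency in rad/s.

Corner frequency = 1/τ = 1/0.1542 = 6.485 rad/s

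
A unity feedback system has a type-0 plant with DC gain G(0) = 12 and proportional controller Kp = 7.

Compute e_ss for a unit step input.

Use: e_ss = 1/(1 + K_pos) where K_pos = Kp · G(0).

K_pos = Kp · G(0) = 7 × 12 = 84. e_ss = 1/(1 + 84) = 0.0118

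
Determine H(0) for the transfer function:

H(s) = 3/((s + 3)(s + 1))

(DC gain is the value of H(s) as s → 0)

DC gain = H(0) = 3/(3 × 1) = 3/3 = 1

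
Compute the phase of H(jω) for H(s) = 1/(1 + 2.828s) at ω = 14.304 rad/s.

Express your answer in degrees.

Phase = -arctan(ωτ) = -arctan(14.304 × 2.828) = -88.6°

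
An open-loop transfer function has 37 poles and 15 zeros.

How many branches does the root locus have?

Root locus has n branches where n = number of poles = 37.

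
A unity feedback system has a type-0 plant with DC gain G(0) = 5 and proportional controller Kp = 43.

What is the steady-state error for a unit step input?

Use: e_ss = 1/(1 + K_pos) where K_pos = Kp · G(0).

K_pos = Kp · G(0) = 43 × 5 = 215. e_ss = 1/(1 + 215) = 0.0046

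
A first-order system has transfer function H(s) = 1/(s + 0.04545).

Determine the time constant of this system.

For H(s) = 1/(s + 1/τ), the pole is at -1/τ = -0.04545, so τ = 1/0.04545 = 22 s.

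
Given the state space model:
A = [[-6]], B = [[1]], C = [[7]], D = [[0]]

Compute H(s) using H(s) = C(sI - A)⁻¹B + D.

(sI - A)⁻¹ = 1/(s + 6). H(s) = 7 × 1/(s + 6) + 0 = 7/(s + 6).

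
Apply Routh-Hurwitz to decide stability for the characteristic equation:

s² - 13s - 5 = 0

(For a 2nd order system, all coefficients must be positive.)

Coefficients: 1, -13, -5. b=-13, c=-5 not positive, so system is unstable.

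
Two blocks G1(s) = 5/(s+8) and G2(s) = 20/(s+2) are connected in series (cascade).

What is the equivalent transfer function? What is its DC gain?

Series: multiply transfer functions. G_eq = 5/(s+8) × 20/(s+2) = 100/((s+8)(s+2)). DC gain = 100/(8×2) = 6.25.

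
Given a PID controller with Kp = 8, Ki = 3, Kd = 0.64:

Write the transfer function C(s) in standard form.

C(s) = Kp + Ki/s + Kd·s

Substituting values: C(s) = 8 + 3/s + 0.64s = (0.64s² + 8s + 3)/s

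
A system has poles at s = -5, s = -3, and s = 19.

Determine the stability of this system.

Pole(s) at s = 19 are not in the left half-plane. System is unstable.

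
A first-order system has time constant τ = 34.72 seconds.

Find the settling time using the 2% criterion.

For first-order system, 2% settling time ≈ 4τ = 4 × 34.72 = 138.88 s.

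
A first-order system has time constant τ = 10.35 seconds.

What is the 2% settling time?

For first-order system, 2% settling time ≈ 4τ = 4 × 10.35 = 41.4 s.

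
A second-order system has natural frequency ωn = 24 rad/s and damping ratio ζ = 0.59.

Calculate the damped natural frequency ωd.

ωd = ωn√(1 - ζ²) = 24√(1 - 0.59²) = 19.38 rad/s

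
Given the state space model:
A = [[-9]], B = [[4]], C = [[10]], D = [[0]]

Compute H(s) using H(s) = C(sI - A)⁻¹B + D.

(sI - A)⁻¹ = 1/(s + 9). H(s) = 10 × 4/(s + 9) + 0 = 40/(s + 9).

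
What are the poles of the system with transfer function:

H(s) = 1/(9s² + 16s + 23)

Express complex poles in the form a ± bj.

Discriminant = 16² - 4×9×23 = 256 - 828 = -572 < 0, so the poles are a complex conjugate pair s = (-16 ± j√572)/(2×9). Real part = -16/(2×9) = -16/18 ≈ -0.8889; imaginary part = ±√572/(2×9) ≈ 1.3287. Poles: s = -0.8889 ± 1.3287j.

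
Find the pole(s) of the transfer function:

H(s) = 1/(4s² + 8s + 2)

Discriminant = 8² - 4×4×2 = 64 - 32 = 32 > 0, so two distinct real poles. Using quadratic formula: s = (-8 ± √32)/(2×4) = (-8 ± √32)/8, with √32 ≈ 5.6569. s₁ ≈ -0.2929, s₂ ≈ -1.7071. Poles: s₁ = -0.2929, s₂ = -1.7071.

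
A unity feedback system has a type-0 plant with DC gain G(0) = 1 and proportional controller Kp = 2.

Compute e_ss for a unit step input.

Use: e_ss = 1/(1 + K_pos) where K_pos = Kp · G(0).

K_pos = Kp · G(0) = 2 × 1 = 2. e_ss = 1/(1 + 2) = 0.3333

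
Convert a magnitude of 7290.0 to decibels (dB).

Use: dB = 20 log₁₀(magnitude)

dB = 20 log₁₀(7290.0) = 77.3 dB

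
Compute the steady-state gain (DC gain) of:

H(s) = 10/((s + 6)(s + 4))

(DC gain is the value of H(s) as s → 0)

DC gain = H(0) = 10/(6 × 4) = 10/24 = 0.4167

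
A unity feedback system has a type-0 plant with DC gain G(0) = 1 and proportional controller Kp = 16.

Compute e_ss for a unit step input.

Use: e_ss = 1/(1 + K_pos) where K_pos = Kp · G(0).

K_pos = Kp · G(0) = 16 × 1 = 16. e_ss = 1/(1 + 16) = 0.0588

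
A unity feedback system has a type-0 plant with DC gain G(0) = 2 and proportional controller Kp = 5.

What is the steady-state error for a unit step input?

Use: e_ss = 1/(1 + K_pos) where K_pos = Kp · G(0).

K_pos = Kp · G(0) = 5 × 2 = 10. e_ss = 1/(1 + 10) = 0.0909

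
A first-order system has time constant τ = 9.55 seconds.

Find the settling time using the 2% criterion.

For first-order system, 2% settling time ≈ 4τ = 4 × 9.55 = 38.2 s.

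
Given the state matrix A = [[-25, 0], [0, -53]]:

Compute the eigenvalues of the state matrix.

For diagonal matrix, eigenvalues are diagonal entries: λ₁ = -25, λ₂ = -53.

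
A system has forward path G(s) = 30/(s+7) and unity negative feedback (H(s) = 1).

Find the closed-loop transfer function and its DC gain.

T(s) = G/(1+GH) = [30/(s+7)] / [1 + 30/(s+7)] = 30/(s+7+30) = 30/(s+37). DC gain = 30/37 = 0.8108.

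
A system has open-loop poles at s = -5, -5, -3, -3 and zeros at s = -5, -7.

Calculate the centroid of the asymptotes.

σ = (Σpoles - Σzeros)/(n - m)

σ = (Σpoles - Σzeros)/(n - m) = (-16 - (-12))/(4 - 2) = -4/2 = -2.0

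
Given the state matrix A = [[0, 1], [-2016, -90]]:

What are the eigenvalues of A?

det(A - λI) = λ² - (-90)λ + 2016 = (λ - (-48))(λ - (-42)). Eigenvalues: -48, -42.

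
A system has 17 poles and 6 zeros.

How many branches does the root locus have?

Root locus has n branches where n = number of poles = 17.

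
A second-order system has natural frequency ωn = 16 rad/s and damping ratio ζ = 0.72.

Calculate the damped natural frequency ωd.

ωd = ωn√(1 - ζ²) = 16√(1 - 0.72²) = 11.1 rad/s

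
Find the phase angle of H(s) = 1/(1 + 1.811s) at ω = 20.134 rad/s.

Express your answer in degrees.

Phase = -arctan(ωτ) = -arctan(20.134 × 1.811) = -88.4°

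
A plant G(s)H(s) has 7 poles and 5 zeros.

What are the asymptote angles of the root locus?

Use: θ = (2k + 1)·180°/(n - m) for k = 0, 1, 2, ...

n - m = 7 - 5 = 2. Angles: θk = (2k + 1)·180°/2 = 90°, 270°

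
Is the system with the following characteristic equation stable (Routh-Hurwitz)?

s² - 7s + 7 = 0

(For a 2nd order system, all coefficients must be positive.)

Coefficients: 1, -7, 7. b=-7 not positive, so system is unstable.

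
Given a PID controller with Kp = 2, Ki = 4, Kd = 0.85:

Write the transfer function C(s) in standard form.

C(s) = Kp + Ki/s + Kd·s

Substituting values: C(s) = 2 + 4/s + 0.85s = (0.85s² + 2s + 4)/s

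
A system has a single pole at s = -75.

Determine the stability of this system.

Pole at s = -75 is in the left half-plane. Stable.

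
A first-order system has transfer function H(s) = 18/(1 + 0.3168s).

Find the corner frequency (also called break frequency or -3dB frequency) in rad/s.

Corner frequency = 1/τ = 1/0.3168 = 3.157 rad/s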